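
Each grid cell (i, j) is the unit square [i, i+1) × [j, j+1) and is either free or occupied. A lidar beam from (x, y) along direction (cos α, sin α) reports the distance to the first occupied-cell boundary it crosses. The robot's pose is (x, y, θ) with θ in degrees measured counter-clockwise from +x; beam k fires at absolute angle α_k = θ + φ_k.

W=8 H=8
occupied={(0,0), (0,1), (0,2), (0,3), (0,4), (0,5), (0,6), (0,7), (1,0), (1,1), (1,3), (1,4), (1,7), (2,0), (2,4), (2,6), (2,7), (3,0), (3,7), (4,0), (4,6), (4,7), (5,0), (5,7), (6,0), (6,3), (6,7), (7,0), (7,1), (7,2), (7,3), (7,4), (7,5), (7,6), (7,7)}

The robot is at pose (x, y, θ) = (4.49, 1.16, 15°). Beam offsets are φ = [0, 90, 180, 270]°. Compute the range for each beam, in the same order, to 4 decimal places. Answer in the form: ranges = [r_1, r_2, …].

ranges = [2.5985, 5.7569, 0.6182, 0.1656]

beam 1: φ=0°, α=15°
  direction (0.9659, 0.2588); cell (4,1); t to first gridline: x 0.5280, y 3.2455 (then +1.0353 / +3.8637)
    (5,1) via x @ 0.5280
    (6,1) via x @ 1.5633
    (7,1) via x @ 2.5985  # hit
  → r_1 = 2.5985
beam 2: φ=90°, α=105°
  direction (-0.2588, 0.9659); cell (4,1); t to first gridline: x 1.8932, y 0.8696 (then +3.8637 / +1.0353)
    (4,2) via y @ 0.8696
    (3,2) via x @ 1.8932
    (3,3) via y @ 1.9049
    (3,4) via y @ 2.9402
    (3,5) via y @ 3.9755
    (3,6) via y @ 5.0107
    (2,6) via x @ 5.7569  # hit
  → r_2 = 5.7569
beam 3: φ=180°, α=195°
  direction (-0.9659, -0.2588); cell (4,1); t to first gridline: x 0.5073, y 0.6182 (then +1.0353 / +3.8637)
    (3,1) via x @ 0.5073
    (3,0) via y @ 0.6182  # hit
  → r_3 = 0.6182
beam 4: φ=270°, α=285°
  direction (0.2588, -0.9659); cell (4,1); t to first gridline: x 1.9705, y 0.1656 (then +3.8637 / +1.0353)
    (4,0) via y @ 0.1656  # hit
  → r_4 = 0.1656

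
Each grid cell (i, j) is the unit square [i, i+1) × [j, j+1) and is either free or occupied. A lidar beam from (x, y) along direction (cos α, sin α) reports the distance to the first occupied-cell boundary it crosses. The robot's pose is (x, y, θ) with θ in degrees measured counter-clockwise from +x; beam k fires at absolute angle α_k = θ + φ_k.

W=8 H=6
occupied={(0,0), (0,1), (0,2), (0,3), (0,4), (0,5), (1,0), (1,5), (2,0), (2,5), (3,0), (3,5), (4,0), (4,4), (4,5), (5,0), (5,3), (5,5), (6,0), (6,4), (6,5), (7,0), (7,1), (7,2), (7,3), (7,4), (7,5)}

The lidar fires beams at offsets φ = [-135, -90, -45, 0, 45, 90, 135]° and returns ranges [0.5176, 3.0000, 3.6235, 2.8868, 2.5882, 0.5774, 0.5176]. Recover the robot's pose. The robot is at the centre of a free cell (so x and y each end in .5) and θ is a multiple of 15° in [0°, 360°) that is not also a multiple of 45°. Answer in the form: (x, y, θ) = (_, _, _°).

Enumerate (i+0.5, j+0.5, θ) over the 21 free cells and 16 admissible headings. For each, cast all 7 beams and compare to the given ranges.
  (1.5, 2.5, 150°): beam 1 = 3.6235 ≠ 0.5176 ✗
  (1.5, 2.5, 105°): beam 1 = 3.0000 ≠ 0.5176 ✗
  (2.5, 1.5, 285°): beam 1 = 1.7321 ≠ 0.5176 ✗
  (5.5, 4.5, 15°): beam 1 = 0.5774 ≠ 0.5176 ✗
  (6.5, 2.5, 120°): beam 2 = 0.5774 ≠ 3.0000 ✗
  …
  (4.5, 3.5, 240°): r_1=0.5176, r_2=3.0000, r_3=3.6235, r_4=2.8868, r_5=2.5882, r_6=0.5774, r_7=0.5176 — all match ✓
Unique over the lattice → pose = (4.5, 3.5, 240°).

(x, y, θ) = (4.5, 3.5, 240°)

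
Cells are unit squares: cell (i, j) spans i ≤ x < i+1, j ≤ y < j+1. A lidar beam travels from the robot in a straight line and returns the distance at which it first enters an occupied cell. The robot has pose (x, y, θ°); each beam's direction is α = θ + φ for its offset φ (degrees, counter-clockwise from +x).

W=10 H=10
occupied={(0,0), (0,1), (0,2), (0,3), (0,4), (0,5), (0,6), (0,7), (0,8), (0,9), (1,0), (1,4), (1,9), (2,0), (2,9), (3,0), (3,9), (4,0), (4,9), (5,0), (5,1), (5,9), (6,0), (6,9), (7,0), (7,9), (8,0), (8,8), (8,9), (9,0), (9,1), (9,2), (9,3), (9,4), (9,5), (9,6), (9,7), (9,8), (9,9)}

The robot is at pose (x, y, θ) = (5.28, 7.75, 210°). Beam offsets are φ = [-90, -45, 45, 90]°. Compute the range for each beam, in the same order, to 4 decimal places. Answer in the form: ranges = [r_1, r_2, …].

ranges = [1.4434, 4.4310, 6.9881, 7.4400]

beam 1: φ=-90°, α=120°
  dir = (cos 120°, sin 120°) = (-0.5000, 0.8660); from cell (5,7)
  next x-line at t=0.5600, next y-line at t=0.2887; Δt_x=2.0000, Δt_y=1.1547
    y: enter (5,8) at t=0.2887
    x: enter (4,8) at t=0.5600
    y: enter (4,9) at t=1.4434 ← occupied
  → r_1 = 1.4434
beam 2: φ=-45°, α=165°
  dir = (cos 165°, sin 165°) = (-0.9659, 0.2588); from cell (5,7)
  next x-line at t=0.2899, next y-line at t=0.9659; Δt_x=1.0353, Δt_y=3.8637
    x: enter (4,7) at t=0.2899
    y: enter (4,8) at t=0.9659
    x: enter (3,8) at t=1.3252
    x: enter (2,8) at t=2.3604
    x: enter (1,8) at t=3.3957
    x: enter (0,8) at t=4.4310 ← occupied
  → r_2 = 4.4310
beam 3: φ=45°, α=255°
  dir = (cos 255°, sin 255°) = (-0.2588, -0.9659); from cell (5,7)
  next x-line at t=1.0818, next y-line at t=0.7765; Δt_x=3.8637, Δt_y=1.0353
    y: enter (5,6) at t=0.7765
    x: enter (4,6) at t=1.0818
    y: enter (4,5) at t=1.8117
    y: enter (4,4) at t=2.8470
    y: enter (4,3) at t=3.8823
    y: enter (4,2) at t=4.9176
    x: enter (3,2) at t=4.9455
    y: enter (3,1) at t=5.9528
    y: enter (3,0) at t=6.9881 ← occupied
  → r_3 = 6.9881
beam 4: φ=90°, α=300°
  dir = (cos 300°, sin 300°) = (0.5000, -0.8660); from cell (5,7)
  next x-line at t=1.4400, next y-line at t=0.8660; Δt_x=2.0000, Δt_y=1.1547
    y: enter (5,6) at t=0.8660
    x: enter (6,6) at t=1.4400
    y: enter (6,5) at t=2.0207
    y: enter (6,4) at t=3.1754
    x: enter (7,4) at t=3.4400
    y: enter (7,3) at t=4.3301
    x: enter (8,3) at t=5.4400
    y: enter (8,2) at t=5.4848
    y: enter (8,1) at t=6.6395
    x: enter (9,1) at t=7.4400 ← occupied
  → r_4 = 7.4400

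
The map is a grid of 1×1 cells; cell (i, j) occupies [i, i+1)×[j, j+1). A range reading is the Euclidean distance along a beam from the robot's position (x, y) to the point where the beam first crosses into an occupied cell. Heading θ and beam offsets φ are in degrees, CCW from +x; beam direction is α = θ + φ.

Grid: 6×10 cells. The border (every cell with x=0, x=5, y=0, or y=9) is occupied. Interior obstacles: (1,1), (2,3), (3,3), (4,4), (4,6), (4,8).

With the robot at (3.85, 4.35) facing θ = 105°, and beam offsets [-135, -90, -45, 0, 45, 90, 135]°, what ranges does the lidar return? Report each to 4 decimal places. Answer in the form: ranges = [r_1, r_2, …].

beam 1: φ=-135°, α=330°
  d=(0.8660,-0.5000)  start (3,4)  tX=0.1732 tY=0.7000  stride 1/|dx|=1.1547 1/|dy|=2.0000
    cross x-line → (4,4), t=0.1732 (wall)
  → r_1 = 0.1732
beam 2: φ=-90°, α=15°
  d=(0.9659,0.2588)  start (3,4)  tX=0.1553 tY=2.5114  stride 1/|dx|=1.0353 1/|dy|=3.8637
    cross x-line → (4,4), t=0.1553 (wall)
  → r_2 = 0.1553
beam 3: φ=-45°, α=60°
  d=(0.5000,0.8660)  start (3,4)  tX=0.3000 tY=0.7506  stride 1/|dx|=2.0000 1/|dy|=1.1547
    cross x-line → (4,4), t=0.3000 (wall)
  → r_3 = 0.3000
beam 4: φ=0°, α=105°
  d=(-0.2588,0.9659)  start (3,4)  tX=3.2841 tY=0.6729  stride 1/|dx|=3.8637 1/|dy|=1.0353
    cross y-line → (3,5), t=0.6729
    cross y-line → (3,6), t=1.7082
    cross y-line → (3,7), t=2.7435
    cross x-line → (2,7), t=3.2841
    cross y-line → (2,8), t=3.7788
    cross y-line → (2,9), t=4.8140 (wall)
  → r_4 = 4.8140
beam 5: φ=45°, α=150°
  d=(-0.8660,0.5000)  start (3,4)  tX=0.9815 tY=1.3000  stride 1/|dx|=1.1547 1/|dy|=2.0000
    cross x-line → (2,4), t=0.9815
    cross y-line → (2,5), t=1.3000
    cross x-line → (1,5), t=2.1362
    cross x-line → (0,5), t=3.2909 (wall)
  → r_5 = 3.2909
beam 6: φ=90°, α=195°
  d=(-0.9659,-0.2588)  start (3,4)  tX=0.8800 tY=1.3523  stride 1/|dx|=1.0353 1/|dy|=3.8637
    cross x-line → (2,4), t=0.8800
    cross y-line → (2,3), t=1.3523 (wall)
  → r_6 = 1.3523
beam 7: φ=135°, α=240°
  d=(-0.5000,-0.8660)  start (3,4)  tX=1.7000 tY=0.4041  stride 1/|dx|=2.0000 1/|dy|=1.1547
    cross y-line → (3,3), t=0.4041 (wall)
  → r_7 = 0.4041

ranges = [0.1732, 0.1553, 0.3000, 4.8140, 3.2909, 1.3523, 0.4041]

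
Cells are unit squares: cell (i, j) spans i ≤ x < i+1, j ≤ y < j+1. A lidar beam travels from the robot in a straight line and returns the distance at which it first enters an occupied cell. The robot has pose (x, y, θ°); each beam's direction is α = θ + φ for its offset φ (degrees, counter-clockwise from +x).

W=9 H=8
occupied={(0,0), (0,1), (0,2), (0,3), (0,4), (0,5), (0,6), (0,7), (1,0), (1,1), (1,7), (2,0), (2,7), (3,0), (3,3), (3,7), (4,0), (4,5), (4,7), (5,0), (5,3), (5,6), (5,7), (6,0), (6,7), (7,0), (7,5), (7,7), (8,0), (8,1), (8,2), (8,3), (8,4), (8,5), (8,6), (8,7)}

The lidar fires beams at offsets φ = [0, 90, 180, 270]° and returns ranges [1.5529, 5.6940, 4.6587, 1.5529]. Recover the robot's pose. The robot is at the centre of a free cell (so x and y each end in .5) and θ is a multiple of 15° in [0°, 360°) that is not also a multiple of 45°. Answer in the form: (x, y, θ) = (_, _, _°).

Enumerate (i+0.5, j+0.5, θ) over the 36 free cells and 16 admissible headings. For each, cast all 4 beams and compare to the given ranges.
  (3.5, 4.5, 15°): beam 1 = 3.6235 ≠ 1.5529 ✗
  (7.5, 6.5, 15°): beam 1 = 0.5176 ≠ 1.5529 ✗
  (3.5, 4.5, 105°): beam 1 = 2.5882 ≠ 1.5529 ✗
  (1.5, 2.5, 120°): beam 1 = 1.0000 ≠ 1.5529 ✗
  …
  (2.5, 2.5, 255°): r_1=1.5529, r_2=5.6940, r_3=4.6587, r_4=1.5529 — all match ✓
No second candidate reproduces the full scan.

(x, y, θ) = (2.5, 2.5, 255°)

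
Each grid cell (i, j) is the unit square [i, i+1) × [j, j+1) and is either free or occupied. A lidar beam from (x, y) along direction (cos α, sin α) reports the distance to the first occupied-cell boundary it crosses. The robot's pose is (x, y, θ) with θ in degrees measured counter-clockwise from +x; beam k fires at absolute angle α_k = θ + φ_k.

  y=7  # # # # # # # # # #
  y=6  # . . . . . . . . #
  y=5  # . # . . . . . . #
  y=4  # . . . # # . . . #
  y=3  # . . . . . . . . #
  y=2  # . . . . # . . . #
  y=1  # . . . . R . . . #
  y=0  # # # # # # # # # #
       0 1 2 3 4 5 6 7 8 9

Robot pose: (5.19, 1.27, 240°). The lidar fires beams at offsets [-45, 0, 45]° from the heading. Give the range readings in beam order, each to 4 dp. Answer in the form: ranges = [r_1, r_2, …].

beam 1: φ=-45°, α=195°
  dir = (cos 195°, sin 195°) = (-0.9659, -0.2588); from cell (5,1)
  next x-line at t=0.1967, next y-line at t=1.0432; Δt_x=1.0353, Δt_y=3.8637
    x: enter (4,1) at t=0.1967
    y: enter (4,0) at t=1.0432 ← occupied
  → r_1 = 1.0432
beam 2: φ=0°, α=240°
  dir = (cos 240°, sin 240°) = (-0.5000, -0.8660); from cell (5,1)
  next x-line at t=0.3800, next y-line at t=0.3118; Δt_x=2.0000, Δt_y=1.1547
    y: enter (5,0) at t=0.3118 ← occupied
  → r_2 = 0.3118
beam 3: φ=45°, α=285°
  dir = (cos 285°, sin 285°) = (0.2588, -0.9659); from cell (5,1)
  next x-line at t=3.1296, next y-line at t=0.2795; Δt_x=3.8637, Δt_y=1.0353
    y: enter (5,0) at t=0.2795 ← occupied
  → r_3 = 0.2795

ranges = [1.0432, 0.3118, 0.2795]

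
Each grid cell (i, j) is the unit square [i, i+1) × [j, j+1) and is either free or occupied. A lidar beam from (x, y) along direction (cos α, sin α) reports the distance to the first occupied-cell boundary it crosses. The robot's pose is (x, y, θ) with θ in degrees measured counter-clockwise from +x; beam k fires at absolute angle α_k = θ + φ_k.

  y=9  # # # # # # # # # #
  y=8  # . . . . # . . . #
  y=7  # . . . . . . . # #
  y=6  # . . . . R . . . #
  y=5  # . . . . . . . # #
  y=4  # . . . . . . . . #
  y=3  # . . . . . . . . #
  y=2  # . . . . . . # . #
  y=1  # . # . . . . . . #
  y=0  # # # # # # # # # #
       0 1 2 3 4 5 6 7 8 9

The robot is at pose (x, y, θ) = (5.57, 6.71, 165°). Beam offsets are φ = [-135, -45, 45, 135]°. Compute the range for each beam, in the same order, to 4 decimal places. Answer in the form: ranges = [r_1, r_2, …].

ranges = [3.9606, 2.6443, 5.2770, 4.2839]

beam 1: φ=-135°, α=30°
  d=(0.8660,0.5000)  start (5,6)  tX=0.4965 tY=0.5800  stride 1/|dx|=1.1547 1/|dy|=2.0000
    cross x-line → (6,6), t=0.4965
    cross y-line → (6,7), t=0.5800
    cross x-line → (7,7), t=1.6512
    cross y-line → (7,8), t=2.5800
    cross x-line → (8,8), t=2.8059
    cross x-line → (9,8), t=3.9606 (wall)
  → r_1 = 3.9606
beam 2: φ=-45°, α=120°
  d=(-0.5000,0.8660)  start (5,6)  tX=1.1400 tY=0.3349  stride 1/|dx|=2.0000 1/|dy|=1.1547
    cross y-line → (5,7), t=0.3349
    cross x-line → (4,7), t=1.1400
    cross y-line → (4,8), t=1.4896
    cross y-line → (4,9), t=2.6443 (wall)
  → r_2 = 2.6443
beam 3: φ=45°, α=210°
  d=(-0.8660,-0.5000)  start (5,6)  tX=0.6582 tY=1.4200  stride 1/|dx|=1.1547 1/|dy|=2.0000
    cross x-line → (4,6), t=0.6582
    cross y-line → (4,5), t=1.4200
    cross x-line → (3,5), t=1.8129
    cross x-line → (2,5), t=2.9676
    cross y-line → (2,4), t=3.4200
    cross x-line → (1,4), t=4.1223
    cross x-line → (0,4), t=5.2770 (wall)
  → r_3 = 5.2770
beam 4: φ=135°, α=300°
  d=(0.5000,-0.8660)  start (5,6)  tX=0.8600 tY=0.8198  stride 1/|dx|=2.0000 1/|dy|=1.1547
    cross y-line → (5,5), t=0.8198
    cross x-line → (6,5), t=0.8600
    cross y-line → (6,4), t=1.9745
    cross x-line → (7,4), t=2.8600
    cross y-line → (7,3), t=3.1292
    cross y-line → (7,2), t=4.2839 (wall)
  → r_4 = 4.2839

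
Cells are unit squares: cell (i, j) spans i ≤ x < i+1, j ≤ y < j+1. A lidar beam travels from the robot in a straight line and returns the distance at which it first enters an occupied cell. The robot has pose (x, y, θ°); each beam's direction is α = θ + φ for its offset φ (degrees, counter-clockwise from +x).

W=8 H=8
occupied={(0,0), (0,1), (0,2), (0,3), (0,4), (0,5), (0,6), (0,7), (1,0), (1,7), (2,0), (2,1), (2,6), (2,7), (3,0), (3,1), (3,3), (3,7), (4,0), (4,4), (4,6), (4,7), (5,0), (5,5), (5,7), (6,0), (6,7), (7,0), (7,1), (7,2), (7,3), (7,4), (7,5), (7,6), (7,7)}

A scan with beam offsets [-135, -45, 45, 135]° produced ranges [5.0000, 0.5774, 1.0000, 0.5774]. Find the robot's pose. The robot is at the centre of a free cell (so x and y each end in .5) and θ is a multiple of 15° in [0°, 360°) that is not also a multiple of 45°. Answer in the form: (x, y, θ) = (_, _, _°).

Candidates: 29 free-cell centres × 16 headings = 464 poses. Raycast each; keep the one whose scan matches to 4 dp.
  (3.5, 2.5, 195°): beam 1 = 0.5774 ≠ 5.0000 ✗
  (1.5, 4.5, 30°): beam 1 = 1.9319 ≠ 5.0000 ✗
  (2.5, 3.5, 75°): beam 1 = 1.7321 ≠ 5.0000 ✗
  (1.5, 1.5, 150°): beam 1 = 0.5176 ≠ 5.0000 ✗
  …
  (6.5, 5.5, 15°): r_1=5.0000, r_2=0.5774, r_3=1.0000, r_4=0.5774 — all match ✓
No second candidate reproduces the full scan.

(x, y, θ) = (6.5, 5.5, 15°)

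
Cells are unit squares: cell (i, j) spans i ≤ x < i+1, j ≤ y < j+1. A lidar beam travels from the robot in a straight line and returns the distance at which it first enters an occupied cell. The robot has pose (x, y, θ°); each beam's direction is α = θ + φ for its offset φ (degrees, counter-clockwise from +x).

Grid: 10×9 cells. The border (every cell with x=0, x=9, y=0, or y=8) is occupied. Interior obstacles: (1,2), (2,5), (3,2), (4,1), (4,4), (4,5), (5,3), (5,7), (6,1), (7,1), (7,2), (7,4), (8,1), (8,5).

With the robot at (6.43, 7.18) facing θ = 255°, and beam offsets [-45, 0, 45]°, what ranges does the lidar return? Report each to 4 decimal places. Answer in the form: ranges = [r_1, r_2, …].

beam 1: φ=-45°, α=210°
  d=(-0.8660,-0.5000)  start (6,7)  tX=0.4965 tY=0.3600  stride 1/|dx|=1.1547 1/|dy|=2.0000
    cross y-line → (6,6), t=0.3600
    cross x-line → (5,6), t=0.4965
    cross x-line → (4,6), t=1.6512
    cross y-line → (4,5), t=2.3600 (wall)
  → r_1 = 2.3600
beam 2: φ=0°, α=255°
  d=(-0.2588,-0.9659)  start (6,7)  tX=1.6614 tY=0.1863  stride 1/|dx|=3.8637 1/|dy|=1.0353
    cross y-line → (6,6), t=0.1863
    cross y-line → (6,5), t=1.2216
    cross x-line → (5,5), t=1.6614
    cross y-line → (5,4), t=2.2569
    cross y-line → (5,3), t=3.2922 (wall)
  → r_2 = 3.2922
beam 3: φ=45°, α=300°
  d=(0.5000,-0.8660)  start (6,7)  tX=1.1400 tY=0.2078  stride 1/|dx|=2.0000 1/|dy|=1.1547
    cross y-line → (6,6), t=0.2078
    cross x-line → (7,6), t=1.1400
    cross y-line → (7,5), t=1.3625
    cross y-line → (7,4), t=2.5172 (wall)
  → r_3 = 2.5172

ranges = [2.3600, 3.2922, 2.5172]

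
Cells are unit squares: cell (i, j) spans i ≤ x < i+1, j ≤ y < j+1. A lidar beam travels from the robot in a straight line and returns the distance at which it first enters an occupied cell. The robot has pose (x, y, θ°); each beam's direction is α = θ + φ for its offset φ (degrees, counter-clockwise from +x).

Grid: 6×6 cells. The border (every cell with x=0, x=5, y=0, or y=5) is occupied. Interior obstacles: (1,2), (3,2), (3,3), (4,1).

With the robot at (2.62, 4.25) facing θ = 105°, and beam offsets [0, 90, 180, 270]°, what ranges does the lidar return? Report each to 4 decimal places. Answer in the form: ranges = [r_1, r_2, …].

beam 1: φ=0°, α=105°
  d=(-0.2588,0.9659)  start (2,4)  tX=2.3955 tY=0.7765  stride 1/|dx|=3.8637 1/|dy|=1.0353
    cross y-line → (2,5), t=0.7765 (wall)
  → r_1 = 0.7765
beam 2: φ=90°, α=195°
  d=(-0.9659,-0.2588)  start (2,4)  tX=0.6419 tY=0.9659  stride 1/|dx|=1.0353 1/|dy|=3.8637
    cross x-line → (1,4), t=0.6419
    cross y-line → (1,3), t=0.9659
    cross x-line → (0,3), t=1.6771 (wall)
  → r_2 = 1.6771
beam 3: φ=180°, α=285°
  d=(0.2588,-0.9659)  start (2,4)  tX=1.4682 tY=0.2588  stride 1/|dx|=3.8637 1/|dy|=1.0353
    cross y-line → (2,3), t=0.2588
    cross y-line → (2,2), t=1.2941
    cross x-line → (3,2), t=1.4682 (wall)
  → r_3 = 1.4682
beam 4: φ=270°, α=15°
  d=(0.9659,0.2588)  start (2,4)  tX=0.3934 tY=2.8978  stride 1/|dx|=1.0353 1/|dy|=3.8637
    cross x-line → (3,4), t=0.3934
    cross x-line → (4,4), t=1.4287
    cross x-line → (5,4), t=2.4640 (wall)
  → r_4 = 2.4640

ranges = [0.7765, 1.6771, 1.4682, 2.4640]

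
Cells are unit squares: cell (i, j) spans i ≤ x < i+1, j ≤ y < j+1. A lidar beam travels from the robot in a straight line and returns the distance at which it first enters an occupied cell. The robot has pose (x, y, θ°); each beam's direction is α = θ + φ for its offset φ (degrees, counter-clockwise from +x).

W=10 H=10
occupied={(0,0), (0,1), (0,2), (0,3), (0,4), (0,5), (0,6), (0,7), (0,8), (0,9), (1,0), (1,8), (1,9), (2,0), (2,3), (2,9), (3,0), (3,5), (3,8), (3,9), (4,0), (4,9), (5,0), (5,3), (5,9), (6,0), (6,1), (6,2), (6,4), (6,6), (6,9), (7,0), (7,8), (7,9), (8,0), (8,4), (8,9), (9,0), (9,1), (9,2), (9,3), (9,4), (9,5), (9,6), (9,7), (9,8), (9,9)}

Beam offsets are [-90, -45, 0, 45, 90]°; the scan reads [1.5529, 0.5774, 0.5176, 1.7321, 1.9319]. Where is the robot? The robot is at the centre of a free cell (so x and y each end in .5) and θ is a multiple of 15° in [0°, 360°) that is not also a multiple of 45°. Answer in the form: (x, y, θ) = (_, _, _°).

The pose lattice has 53·16 = 848 candidates. Test each by forward raycasting.
  (4.5, 3.5, 15°): beam 1 = 2.5882 ≠ 1.5529 ✗
  (2.5, 8.5, 105°): beam 1 = 0.5176 ≠ 1.5529 ✗
  (1.5, 3.5, 75°): beam 1 = 0.5176 ≠ 1.5529 ✗
  …
  (7.5, 6.5, 195°): r_1=1.5529, r_2=0.5774, r_3=0.5176, r_4=1.7321, r_5=1.9319 — all match ✓
No second candidate reproduces the full scan.

(x, y, θ) = (7.5, 6.5, 195°)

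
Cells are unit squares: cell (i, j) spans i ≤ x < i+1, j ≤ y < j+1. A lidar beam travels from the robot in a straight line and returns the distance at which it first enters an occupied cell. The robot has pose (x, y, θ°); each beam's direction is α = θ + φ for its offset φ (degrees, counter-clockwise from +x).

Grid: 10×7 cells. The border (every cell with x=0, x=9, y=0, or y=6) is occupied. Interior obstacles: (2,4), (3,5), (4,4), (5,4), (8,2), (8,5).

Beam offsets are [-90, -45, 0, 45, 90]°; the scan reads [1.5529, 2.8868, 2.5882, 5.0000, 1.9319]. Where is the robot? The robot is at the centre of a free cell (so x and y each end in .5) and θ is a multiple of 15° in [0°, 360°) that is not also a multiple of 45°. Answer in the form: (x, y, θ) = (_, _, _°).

Candidates: 34 free-cell centres × 16 headings = 544 poses. Raycast each; keep the one whose scan matches to 4 dp.
  (1.5, 3.5, 240°): beam 1 = 0.5774 ≠ 1.5529 ✗
  (5.5, 3.5, 300°): beam 1 = 5.0000 ≠ 1.5529 ✗
  (3.5, 1.5, 300°): beam 1 = 1.0000 ≠ 1.5529 ✗
  (7.5, 1.5, 165°): beam 1 = 3.6235 ≠ 1.5529 ✗
  …
  (2.5, 3.5, 285°): r_1=1.5529, r_2=2.8868, r_3=2.5882, r_4=5.0000, r_5=1.9319 — all match ✓
No second candidate reproduces the full scan.

(x, y, θ) = (2.5, 3.5, 285°)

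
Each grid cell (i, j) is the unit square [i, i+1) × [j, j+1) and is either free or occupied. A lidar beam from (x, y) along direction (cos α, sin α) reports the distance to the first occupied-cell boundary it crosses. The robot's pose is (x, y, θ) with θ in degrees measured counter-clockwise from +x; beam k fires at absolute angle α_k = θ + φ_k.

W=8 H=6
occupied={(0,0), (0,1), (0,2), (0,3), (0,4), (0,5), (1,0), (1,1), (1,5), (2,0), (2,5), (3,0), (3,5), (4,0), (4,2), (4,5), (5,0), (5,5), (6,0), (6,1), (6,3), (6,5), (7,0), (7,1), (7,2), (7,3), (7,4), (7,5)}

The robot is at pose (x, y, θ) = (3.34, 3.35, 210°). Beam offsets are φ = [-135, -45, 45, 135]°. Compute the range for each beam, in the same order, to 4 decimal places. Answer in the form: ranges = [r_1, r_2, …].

ranges = [1.7082, 2.4225, 2.4329, 1.3523]

beam 1: φ=-135°, α=75°
  d=(0.2588,0.9659)  start (3,3)  tX=2.5500 tY=0.6729  stride 1/|dx|=3.8637 1/|dy|=1.0353
    cross y-line → (3,4), t=0.6729
    cross y-line → (3,5), t=1.7082 (wall)
  → r_1 = 1.7082
beam 2: φ=-45°, α=165°
  d=(-0.9659,0.2588)  start (3,3)  tX=0.3520 tY=2.5114  stride 1/|dx|=1.0353 1/|dy|=3.8637
    cross x-line → (2,3), t=0.3520
    cross x-line → (1,3), t=1.3873
    cross x-line → (0,3), t=2.4225 (wall)
  → r_2 = 2.4225
beam 3: φ=45°, α=255°
  d=(-0.2588,-0.9659)  start (3,3)  tX=1.3137 tY=0.3623  stride 1/|dx|=3.8637 1/|dy|=1.0353
    cross y-line → (3,2), t=0.3623
    cross x-line → (2,2), t=1.3137
    cross y-line → (2,1), t=1.3976
    cross y-line → (2,0), t=2.4329 (wall)
  → r_3 = 2.4329
beam 4: φ=135°, α=345°
  d=(0.9659,-0.2588)  start (3,3)  tX=0.6833 tY=1.3523  stride 1/|dx|=1.0353 1/|dy|=3.8637
    cross x-line → (4,3), t=0.6833
    cross y-line → (4,2), t=1.3523 (wall)
  → r_4 = 1.3523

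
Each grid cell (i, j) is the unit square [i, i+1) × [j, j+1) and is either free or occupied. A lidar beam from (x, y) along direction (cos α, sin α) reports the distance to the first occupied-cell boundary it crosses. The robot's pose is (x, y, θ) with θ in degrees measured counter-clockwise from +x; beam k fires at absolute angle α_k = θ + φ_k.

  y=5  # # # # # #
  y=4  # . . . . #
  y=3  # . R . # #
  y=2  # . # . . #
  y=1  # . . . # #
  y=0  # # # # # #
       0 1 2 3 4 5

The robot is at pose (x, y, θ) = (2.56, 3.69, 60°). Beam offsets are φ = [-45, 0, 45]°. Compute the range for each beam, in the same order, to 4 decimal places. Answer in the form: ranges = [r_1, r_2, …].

beam 1: φ=-45°, α=15°
  direction (0.9659, 0.2588); cell (2,3); t to first gridline: x 0.4555, y 1.1977 (then +1.0353 / +3.8637)
    (3,3) via x @ 0.4555
    (3,4) via y @ 1.1977
    (4,4) via x @ 1.4908
    (5,4) via x @ 2.5261  # hit
  → r_1 = 2.5261
beam 2: φ=0°, α=60°
  direction (0.5000, 0.8660); cell (2,3); t to first gridline: x 0.8800, y 0.3580 (then +2.0000 / +1.1547)
    (2,4) via y @ 0.3580
    (3,4) via x @ 0.8800
    (3,5) via y @ 1.5127  # hit
  → r_2 = 1.5127
beam 3: φ=45°, α=105°
  direction (-0.2588, 0.9659); cell (2,3); t to first gridline: x 2.1637, y 0.3209 (then +3.8637 / +1.0353)
    (2,4) via y @ 0.3209
    (2,5) via y @ 1.3562  # hit
  → r_3 = 1.3562

ranges = [2.5261, 1.5127, 1.3562]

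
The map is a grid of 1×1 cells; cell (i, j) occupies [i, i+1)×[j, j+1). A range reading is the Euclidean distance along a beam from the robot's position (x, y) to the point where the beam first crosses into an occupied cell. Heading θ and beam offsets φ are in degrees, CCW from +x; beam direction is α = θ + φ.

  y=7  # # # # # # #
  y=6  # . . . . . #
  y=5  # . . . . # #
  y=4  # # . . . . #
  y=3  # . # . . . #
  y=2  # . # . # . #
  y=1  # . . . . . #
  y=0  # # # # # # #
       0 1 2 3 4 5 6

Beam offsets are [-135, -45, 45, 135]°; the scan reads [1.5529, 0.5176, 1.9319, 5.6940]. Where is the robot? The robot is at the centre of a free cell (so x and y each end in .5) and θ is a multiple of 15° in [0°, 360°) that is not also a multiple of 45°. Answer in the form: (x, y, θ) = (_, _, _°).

(x, y, θ) = (4.5, 6.5, 120°)

The pose lattice has 25·16 = 400 candidates. Test each by forward raycasting.
  (2.5, 6.5, 300°): beam 2 = 1.9319 ≠ 0.5176 ✗
  (5.5, 1.5, 210°): beam 1 = 1.9319 ≠ 1.5529 ✗
  (1.5, 6.5, 240°): beam 1 = 0.5176 ≠ 1.5529 ✗
  (5.5, 3.5, 195°): beam 1 = 1.0000 ≠ 1.5529 ✗
  (4.5, 4.5, 345°): beam 1 = 1.7321 ≠ 1.5529 ✗
  …
  (4.5, 6.5, 120°): r_1=1.5529, r_2=0.5176, r_3=1.9319, r_4=5.6940 — all match ✓
Unique over the lattice → pose = (4.5, 6.5, 120°).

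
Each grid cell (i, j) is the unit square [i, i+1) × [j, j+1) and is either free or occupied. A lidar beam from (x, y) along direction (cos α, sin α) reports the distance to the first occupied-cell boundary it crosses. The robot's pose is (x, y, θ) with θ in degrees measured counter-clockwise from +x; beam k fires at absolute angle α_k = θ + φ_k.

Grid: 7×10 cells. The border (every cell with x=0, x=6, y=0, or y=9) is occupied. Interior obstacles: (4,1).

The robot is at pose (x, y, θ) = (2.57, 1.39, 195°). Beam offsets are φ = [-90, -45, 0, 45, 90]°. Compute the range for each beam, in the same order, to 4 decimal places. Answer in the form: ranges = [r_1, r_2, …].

ranges = [6.0660, 1.8129, 1.5068, 0.4503, 0.4038]

beam 1: φ=-90°, α=105°
  cosα=-0.2588 sinα=0.9659 | (2,1) | tMaxX 2.2023 tMaxY 0.6315 | tΔX 3.8637 tΔY 1.0353
    t=0.6315 [y] (2,2)
    t=1.6668 [y] (2,3)
    t=2.2023 [x] (1,3)
    t=2.7021 [y] (1,4)
    t=3.7373 [y] (1,5)
    t=4.7726 [y] (1,6)
    t=5.8079 [y] (1,7)
    t=6.0660 [x] (0,7) — stop
  → r_1 = 6.0660
beam 2: φ=-45°, α=150°
  cosα=-0.8660 sinα=0.5000 | (2,1) | tMaxX 0.6582 tMaxY 1.2200 | tΔX 1.1547 tΔY 2.0000
    t=0.6582 [x] (1,1)
    t=1.2200 [y] (1,2)
    t=1.8129 [x] (0,2) — stop
  → r_2 = 1.8129
beam 3: φ=0°, α=195°
  cosα=-0.9659 sinα=-0.2588 | (2,1) | tMaxX 0.5901 tMaxY 1.5068 | tΔX 1.0353 tΔY 3.8637
    t=0.5901 [x] (1,1)
    t=1.5068 [y] (1,0) — stop
  → r_3 = 1.5068
beam 4: φ=45°, α=240°
  cosα=-0.5000 sinα=-0.8660 | (2,1) | tMaxX 1.1400 tMaxY 0.4503 | tΔX 2.0000 tΔY 1.1547
    t=0.4503 [y] (2,0) — stop
  → r_4 = 0.4503
beam 5: φ=90°, α=285°
  cosα=0.2588 sinα=-0.9659 | (2,1) | tMaxX 1.6614 tMaxY 0.4038 | tΔX 3.8637 tΔY 1.0353
    t=0.4038 [y] (2,0) — stop
  → r_5 = 0.4038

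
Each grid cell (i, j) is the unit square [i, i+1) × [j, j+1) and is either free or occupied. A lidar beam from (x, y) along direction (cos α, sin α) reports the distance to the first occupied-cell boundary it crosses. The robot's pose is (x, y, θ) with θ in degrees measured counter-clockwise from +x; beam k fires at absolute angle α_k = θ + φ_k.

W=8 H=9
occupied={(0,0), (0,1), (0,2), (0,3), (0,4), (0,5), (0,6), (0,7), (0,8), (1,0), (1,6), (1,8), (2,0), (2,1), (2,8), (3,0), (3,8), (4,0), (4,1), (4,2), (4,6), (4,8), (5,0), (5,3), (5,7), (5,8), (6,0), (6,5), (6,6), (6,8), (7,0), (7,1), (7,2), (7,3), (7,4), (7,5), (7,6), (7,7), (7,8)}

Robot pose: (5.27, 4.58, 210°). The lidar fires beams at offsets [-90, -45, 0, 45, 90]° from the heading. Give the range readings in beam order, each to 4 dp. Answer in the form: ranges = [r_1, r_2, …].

beam 1: φ=-90°, α=120°
  d=(-0.5000,0.8660)  start (5,4)  tX=0.5400 tY=0.4850  stride 1/|dx|=2.0000 1/|dy|=1.1547
    cross y-line → (5,5), t=0.4850
    cross x-line → (4,5), t=0.5400
    cross y-line → (4,6), t=1.6397 (wall)
  → r_1 = 1.6397
beam 2: φ=-45°, α=165°
  d=(-0.9659,0.2588)  start (5,4)  tX=0.2795 tY=1.6228  stride 1/|dx|=1.0353 1/|dy|=3.8637
    cross x-line → (4,4), t=0.2795
    cross x-line → (3,4), t=1.3148
    cross y-line → (3,5), t=1.6228
    cross x-line → (2,5), t=2.3501
    cross x-line → (1,5), t=3.3854
    cross x-line → (0,5), t=4.4206 (wall)
  → r_2 = 4.4206
beam 3: φ=0°, α=210°
  d=(-0.8660,-0.5000)  start (5,4)  tX=0.3118 tY=1.1600  stride 1/|dx|=1.1547 1/|dy|=2.0000
    cross x-line → (4,4), t=0.3118
    cross y-line → (4,3), t=1.1600
    cross x-line → (3,3), t=1.4665
    cross x-line → (2,3), t=2.6212
    cross y-line → (2,2), t=3.1600
    cross x-line → (1,2), t=3.7759
    cross x-line → (0,2), t=4.9306 (wall)
  → r_3 = 4.9306
beam 4: φ=45°, α=255°
  d=(-0.2588,-0.9659)  start (5,4)  tX=1.0432 tY=0.6005  stride 1/|dx|=3.8637 1/|dy|=1.0353
    cross y-line → (5,3), t=0.6005 (wall)
  → r_4 = 0.6005
beam 5: φ=90°, α=300°
  d=(0.5000,-0.8660)  start (5,4)  tX=1.4600 tY=0.6697  stride 1/|dx|=2.0000 1/|dy|=1.1547
    cross y-line → (5,3), t=0.6697 (wall)
  → r_5 = 0.6697

ranges = [1.6397, 4.4206, 4.9306, 0.6005, 0.6697]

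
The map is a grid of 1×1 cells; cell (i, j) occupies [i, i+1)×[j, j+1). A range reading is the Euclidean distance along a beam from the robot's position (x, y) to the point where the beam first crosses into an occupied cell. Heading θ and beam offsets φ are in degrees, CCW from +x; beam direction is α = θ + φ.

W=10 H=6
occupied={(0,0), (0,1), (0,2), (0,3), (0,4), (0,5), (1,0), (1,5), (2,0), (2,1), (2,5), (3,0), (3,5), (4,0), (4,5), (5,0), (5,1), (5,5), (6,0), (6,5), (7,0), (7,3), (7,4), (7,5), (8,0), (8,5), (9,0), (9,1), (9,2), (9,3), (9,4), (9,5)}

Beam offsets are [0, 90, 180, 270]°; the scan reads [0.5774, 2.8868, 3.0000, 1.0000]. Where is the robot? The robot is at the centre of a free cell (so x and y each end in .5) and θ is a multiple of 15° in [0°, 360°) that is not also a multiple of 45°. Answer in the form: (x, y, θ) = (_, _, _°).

(x, y, θ) = (3.5, 4.5, 120°)

Candidates: 28 free-cell centres × 16 headings = 448 poses. Raycast each; keep the one whose scan matches to 4 dp.
  (8.5, 4.5, 150°): beam 2 = 1.0000 ≠ 2.8868 ✗
  (3.5, 4.5, 195°): beam 1 = 2.5882 ≠ 0.5774 ✗
  (1.5, 3.5, 30°): beam 1 = 3.0000 ≠ 0.5774 ✗
  (4.5, 3.5, 285°): beam 1 = 1.9319 ≠ 0.5774 ✗
  …
  (3.5, 4.5, 120°): r_1=0.5774, r_2=2.8868, r_3=3.0000, r_4=1.0000 — all match ✓
Only this pose fits every beam.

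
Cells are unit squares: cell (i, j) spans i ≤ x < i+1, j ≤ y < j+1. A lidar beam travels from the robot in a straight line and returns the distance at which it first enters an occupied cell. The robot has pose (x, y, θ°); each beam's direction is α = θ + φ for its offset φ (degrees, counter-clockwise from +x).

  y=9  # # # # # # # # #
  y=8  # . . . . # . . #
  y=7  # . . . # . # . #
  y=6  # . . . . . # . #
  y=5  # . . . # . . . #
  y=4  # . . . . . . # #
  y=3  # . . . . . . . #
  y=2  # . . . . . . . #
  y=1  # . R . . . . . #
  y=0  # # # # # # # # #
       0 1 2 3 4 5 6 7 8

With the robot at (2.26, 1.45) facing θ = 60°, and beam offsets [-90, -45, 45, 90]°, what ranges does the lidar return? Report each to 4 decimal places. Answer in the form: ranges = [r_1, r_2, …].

ranges = [0.9000, 5.9425, 4.8683, 1.4549]

beam 1: φ=-90°, α=330°
  dir = (cos 330°, sin 330°) = (0.8660, -0.5000); from cell (2,1)
  next x-line at t=0.8545, next y-line at t=0.9000; Δt_x=1.1547, Δt_y=2.0000
    x: enter (3,1) at t=0.8545
    y: enter (3,0) at t=0.9000 ← occupied
  → r_1 = 0.9000
beam 2: φ=-45°, α=15°
  dir = (cos 15°, sin 15°) = (0.9659, 0.2588); from cell (2,1)
  next x-line at t=0.7661, next y-line at t=2.1250; Δt_x=1.0353, Δt_y=3.8637
    x: enter (3,1) at t=0.7661
    x: enter (4,1) at t=1.8014
    y: enter (4,2) at t=2.1250
    x: enter (5,2) at t=2.8367
    x: enter (6,2) at t=3.8719
    x: enter (7,2) at t=4.9072
    x: enter (8,2) at t=5.9425 ← occupied
  → r_2 = 5.9425
beam 3: φ=45°, α=105°
  dir = (cos 105°, sin 105°) = (-0.2588, 0.9659); from cell (2,1)
  next x-line at t=1.0046, next y-line at t=0.5694; Δt_x=3.8637, Δt_y=1.0353
    y: enter (2,2) at t=0.5694
    x: enter (1,2) at t=1.0046
    y: enter (1,3) at t=1.6047
    y: enter (1,4) at t=2.6400
    y: enter (1,5) at t=3.6752
    y: enter (1,6) at t=4.7105
    x: enter (0,6) at t=4.8683 ← occupied
  → r_3 = 4.8683
beam 4: φ=90°, α=150°
  dir = (cos 150°, sin 150°) = (-0.8660, 0.5000); from cell (2,1)
  next x-line at t=0.3002, next y-line at t=1.1000; Δt_x=1.1547, Δt_y=2.0000
    x: enter (1,1) at t=0.3002
    y: enter (1,2) at t=1.1000
    x: enter (0,2) at t=1.4549 ← occupied
  → r_4 = 1.4549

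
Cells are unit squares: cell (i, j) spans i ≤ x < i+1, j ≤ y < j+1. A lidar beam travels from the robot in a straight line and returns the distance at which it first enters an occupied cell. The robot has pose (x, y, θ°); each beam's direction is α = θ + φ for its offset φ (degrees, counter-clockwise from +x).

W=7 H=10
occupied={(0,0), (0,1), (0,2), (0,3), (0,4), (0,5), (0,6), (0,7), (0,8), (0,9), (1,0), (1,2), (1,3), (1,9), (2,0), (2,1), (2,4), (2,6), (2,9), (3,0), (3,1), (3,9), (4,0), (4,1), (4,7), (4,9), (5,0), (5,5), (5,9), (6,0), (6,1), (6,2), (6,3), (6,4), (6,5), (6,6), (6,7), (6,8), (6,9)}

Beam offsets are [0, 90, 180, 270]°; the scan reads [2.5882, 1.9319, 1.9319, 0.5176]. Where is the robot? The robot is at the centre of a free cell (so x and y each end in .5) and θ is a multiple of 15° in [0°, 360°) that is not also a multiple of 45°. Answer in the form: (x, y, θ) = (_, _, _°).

The pose lattice has 31·16 = 496 candidates. Test each by forward raycasting.
  (2.5, 2.5, 210°): beam 1 = 0.5774 ≠ 2.5882 ✗
  (3.5, 6.5, 75°): beam 2 = 0.5176 ≠ 1.9319 ✗
  (5.5, 8.5, 60°): beam 1 = 0.5774 ≠ 2.5882 ✗
  …
  (3.5, 4.5, 285°): r_1=2.5882, r_2=1.9319, r_3=1.9319, r_4=0.5176 — all match ✓
Only this pose fits every beam.

(x, y, θ) = (3.5, 4.5, 285°)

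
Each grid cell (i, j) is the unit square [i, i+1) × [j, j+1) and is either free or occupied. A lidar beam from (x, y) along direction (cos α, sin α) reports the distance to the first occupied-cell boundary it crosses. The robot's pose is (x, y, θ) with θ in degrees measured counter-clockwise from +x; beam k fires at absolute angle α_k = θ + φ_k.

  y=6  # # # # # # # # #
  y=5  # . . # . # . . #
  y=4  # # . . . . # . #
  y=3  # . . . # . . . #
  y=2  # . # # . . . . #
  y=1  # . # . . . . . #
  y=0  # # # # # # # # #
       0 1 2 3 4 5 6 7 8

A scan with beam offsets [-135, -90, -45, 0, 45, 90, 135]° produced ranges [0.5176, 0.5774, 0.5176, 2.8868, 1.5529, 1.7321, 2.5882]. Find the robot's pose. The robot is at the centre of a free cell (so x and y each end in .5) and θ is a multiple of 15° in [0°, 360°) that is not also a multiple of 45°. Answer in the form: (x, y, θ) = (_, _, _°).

The pose lattice has 27·16 = 432 candidates. Test each by forward raycasting.
  (5.5, 3.5, 285°): beam 1 = 0.5774 ≠ 0.5176 ✗
  (6.5, 5.5, 255°): beam 1 = 0.5774 ≠ 0.5176 ✗
  (3.5, 4.5, 120°): beam 1 = 4.6587 ≠ 0.5176 ✗
  (4.5, 1.5, 30°): beam 3 = 1.9319 ≠ 0.5176 ✗
  …
  (3.5, 3.5, 60°): r_1=0.5176, r_2=0.5774, r_3=0.5176, r_4=2.8868, r_5=1.5529, r_6=1.7321, r_7=2.5882 — all match ✓
Unique over the lattice → pose = (3.5, 3.5, 60°).

(x, y, θ) = (3.5, 3.5, 60°)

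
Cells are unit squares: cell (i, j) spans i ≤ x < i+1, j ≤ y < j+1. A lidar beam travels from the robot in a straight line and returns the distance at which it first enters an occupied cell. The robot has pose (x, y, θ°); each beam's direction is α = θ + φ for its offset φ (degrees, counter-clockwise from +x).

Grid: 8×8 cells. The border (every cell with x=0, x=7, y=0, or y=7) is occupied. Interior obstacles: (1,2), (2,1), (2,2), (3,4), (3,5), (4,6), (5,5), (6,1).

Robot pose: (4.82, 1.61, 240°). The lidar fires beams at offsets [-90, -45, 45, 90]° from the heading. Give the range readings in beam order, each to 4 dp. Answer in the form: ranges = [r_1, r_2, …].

ranges = [2.1016, 1.8842, 0.6315, 1.2200]

beam 1: φ=-90°, α=150°
  d=(-0.8660,0.5000)  start (4,1)  tX=0.9469 tY=0.7800  stride 1/|dx|=1.1547 1/|dy|=2.0000
    cross y-line → (4,2), t=0.7800
    cross x-line → (3,2), t=0.9469
    cross x-line → (2,2), t=2.1016 (wall)
  → r_1 = 2.1016
beam 2: φ=-45°, α=195°
  d=(-0.9659,-0.2588)  start (4,1)  tX=0.8489 tY=2.3569  stride 1/|dx|=1.0353 1/|dy|=3.8637
    cross x-line → (3,1), t=0.8489
    cross x-line → (2,1), t=1.8842 (wall)
  → r_2 = 1.8842
beam 3: φ=45°, α=285°
  d=(0.2588,-0.9659)  start (4,1)  tX=0.6955 tY=0.6315  stride 1/|dx|=3.8637 1/|dy|=1.0353
    cross y-line → (4,0), t=0.6315 (wall)
  → r_3 = 0.6315
beam 4: φ=90°, α=330°
  d=(0.8660,-0.5000)  start (4,1)  tX=0.2078 tY=1.2200  stride 1/|dx|=1.1547 1/|dy|=2.0000
    cross x-line → (5,1), t=0.2078
    cross y-line → (5,0), t=1.2200 (wall)
  → r_4 = 1.2200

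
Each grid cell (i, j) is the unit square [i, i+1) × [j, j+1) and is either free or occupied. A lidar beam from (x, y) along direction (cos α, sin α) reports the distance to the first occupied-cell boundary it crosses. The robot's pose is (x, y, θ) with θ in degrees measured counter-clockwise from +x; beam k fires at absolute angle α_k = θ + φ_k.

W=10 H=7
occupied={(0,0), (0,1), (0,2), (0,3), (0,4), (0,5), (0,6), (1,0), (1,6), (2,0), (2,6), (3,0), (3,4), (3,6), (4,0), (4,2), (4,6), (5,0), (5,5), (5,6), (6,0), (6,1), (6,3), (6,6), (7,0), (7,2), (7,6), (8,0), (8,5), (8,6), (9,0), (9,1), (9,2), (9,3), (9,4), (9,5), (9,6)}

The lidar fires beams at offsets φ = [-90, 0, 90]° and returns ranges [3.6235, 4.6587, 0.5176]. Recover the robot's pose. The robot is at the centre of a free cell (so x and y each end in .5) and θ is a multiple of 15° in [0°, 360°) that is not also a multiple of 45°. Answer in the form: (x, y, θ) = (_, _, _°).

Enumerate (i+0.5, j+0.5, θ) over the 33 free cells and 16 admissible headings. For each, cast all 3 beams and compare to the given ranges.
  (2.5, 5.5, 210°): beam 1 = 0.5774 ≠ 3.6235 ✗
  (3.5, 5.5, 300°): beam 1 = 2.8868 ≠ 3.6235 ✗
  (1.5, 2.5, 240°): beam 1 = 0.5774 ≠ 3.6235 ✗
  (8.5, 4.5, 15°): beam 1 = 1.9319 ≠ 3.6235 ✗
  …
  (4.5, 5.5, 285°): r_1=3.6235, r_2=4.6587, r_3=0.5176 — all match ✓
Unique over the lattice → pose = (4.5, 5.5, 285°).

(x, y, θ) = (4.5, 5.5, 285°)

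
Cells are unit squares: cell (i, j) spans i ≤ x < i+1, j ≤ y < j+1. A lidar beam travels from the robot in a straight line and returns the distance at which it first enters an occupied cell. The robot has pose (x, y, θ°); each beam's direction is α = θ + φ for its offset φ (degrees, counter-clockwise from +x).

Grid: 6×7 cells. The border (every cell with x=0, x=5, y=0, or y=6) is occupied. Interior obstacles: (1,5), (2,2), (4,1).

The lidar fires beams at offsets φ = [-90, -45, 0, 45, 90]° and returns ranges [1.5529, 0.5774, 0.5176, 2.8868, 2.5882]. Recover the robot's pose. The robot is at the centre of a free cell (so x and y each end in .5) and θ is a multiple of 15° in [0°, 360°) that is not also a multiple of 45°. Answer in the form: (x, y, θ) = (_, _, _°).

Candidates: 17 free-cell centres × 16 headings = 272 poses. Raycast each; keep the one whose scan matches to 4 dp.
  (2.5, 5.5, 285°): beam 1 = 0.5176 ≠ 1.5529 ✗
  (4.5, 5.5, 300°): beam 1 = 4.0415 ≠ 1.5529 ✗
  (4.5, 2.5, 150°): beam 1 = 1.0000 ≠ 1.5529 ✗
  (3.5, 1.5, 210°): beam 1 = 1.0000 ≠ 1.5529 ✗
  …
  (2.5, 3.5, 285°): r_1=1.5529, r_2=0.5774, r_3=0.5176, r_4=2.8868, r_5=2.5882 — all match ✓
Only this pose fits every beam.

(x, y, θ) = (2.5, 3.5, 285°)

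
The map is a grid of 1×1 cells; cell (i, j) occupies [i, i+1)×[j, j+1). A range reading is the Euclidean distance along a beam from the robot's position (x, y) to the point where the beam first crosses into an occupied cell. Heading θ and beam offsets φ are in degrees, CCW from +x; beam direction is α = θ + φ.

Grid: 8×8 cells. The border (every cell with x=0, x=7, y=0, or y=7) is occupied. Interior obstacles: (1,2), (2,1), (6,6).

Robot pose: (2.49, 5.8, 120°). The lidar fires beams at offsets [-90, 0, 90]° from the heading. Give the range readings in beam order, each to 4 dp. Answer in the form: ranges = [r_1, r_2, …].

beam 1: φ=-90°, α=30°
  dir = (cos 30°, sin 30°) = (0.8660, 0.5000); from cell (2,5)
  next x-line at t=0.5889, next y-line at t=0.4000; Δt_x=1.1547, Δt_y=2.0000
    y: enter (2,6) at t=0.4000
    x: enter (3,6) at t=0.5889
    x: enter (4,6) at t=1.7436
    y: enter (4,7) at t=2.4000 ← occupied
  → r_1 = 2.4000
beam 2: φ=0°, α=120°
  dir = (cos 120°, sin 120°) = (-0.5000, 0.8660); from cell (2,5)
  next x-line at t=0.9800, next y-line at t=0.2309; Δt_x=2.0000, Δt_y=1.1547
    y: enter (2,6) at t=0.2309
    x: enter (1,6) at t=0.9800
    y: enter (1,7) at t=1.3856 ← occupied
  → r_2 = 1.3856
beam 3: φ=90°, α=210°
  dir = (cos 210°, sin 210°) = (-0.8660, -0.5000); from cell (2,5)
  next x-line at t=0.5658, next y-line at t=1.6000; Δt_x=1.1547, Δt_y=2.0000
    x: enter (1,5) at t=0.5658
    y: enter (1,4) at t=1.6000
    x: enter (0,4) at t=1.7205 ← occupied
  → r_3 = 1.7205

ranges = [2.4000, 1.3856, 1.7205]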